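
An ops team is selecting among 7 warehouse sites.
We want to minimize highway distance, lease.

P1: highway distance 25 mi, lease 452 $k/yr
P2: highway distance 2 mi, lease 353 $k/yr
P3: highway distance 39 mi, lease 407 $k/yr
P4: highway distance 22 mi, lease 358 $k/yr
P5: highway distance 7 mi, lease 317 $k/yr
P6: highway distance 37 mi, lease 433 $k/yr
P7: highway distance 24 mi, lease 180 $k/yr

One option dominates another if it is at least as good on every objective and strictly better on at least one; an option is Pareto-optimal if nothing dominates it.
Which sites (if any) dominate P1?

P2: highway distance 2≤25, lease 353≤452 — dominates P1.
P4: highway distance 22≤25, lease 358≤452 — dominates P1.
P5: highway distance 7≤25, lease 317≤452 — dominates P1.
P7: highway distance 24≤25, lease 180≤452 — dominates P1.
Others (P3, P6) are each worse than P1 on at least one objective.

P2, P4, P5, P7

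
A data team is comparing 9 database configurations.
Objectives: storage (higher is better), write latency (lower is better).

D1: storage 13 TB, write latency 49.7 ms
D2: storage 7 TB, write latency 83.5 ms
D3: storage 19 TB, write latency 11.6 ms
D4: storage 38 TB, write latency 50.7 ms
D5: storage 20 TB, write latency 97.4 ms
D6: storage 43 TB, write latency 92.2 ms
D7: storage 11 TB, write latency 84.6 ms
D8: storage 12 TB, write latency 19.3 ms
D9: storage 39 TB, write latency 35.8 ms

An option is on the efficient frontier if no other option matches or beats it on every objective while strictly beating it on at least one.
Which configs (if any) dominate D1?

D3, D9

D3: storage 19≥13, write latency 11.6≤49.7 — dominates D1.
D9: storage 39≥13, write latency 35.8≤49.7 — dominates D1.
Others (D2, D4, D5, D6, D7, D8) are each worse than D1 on at least one objective.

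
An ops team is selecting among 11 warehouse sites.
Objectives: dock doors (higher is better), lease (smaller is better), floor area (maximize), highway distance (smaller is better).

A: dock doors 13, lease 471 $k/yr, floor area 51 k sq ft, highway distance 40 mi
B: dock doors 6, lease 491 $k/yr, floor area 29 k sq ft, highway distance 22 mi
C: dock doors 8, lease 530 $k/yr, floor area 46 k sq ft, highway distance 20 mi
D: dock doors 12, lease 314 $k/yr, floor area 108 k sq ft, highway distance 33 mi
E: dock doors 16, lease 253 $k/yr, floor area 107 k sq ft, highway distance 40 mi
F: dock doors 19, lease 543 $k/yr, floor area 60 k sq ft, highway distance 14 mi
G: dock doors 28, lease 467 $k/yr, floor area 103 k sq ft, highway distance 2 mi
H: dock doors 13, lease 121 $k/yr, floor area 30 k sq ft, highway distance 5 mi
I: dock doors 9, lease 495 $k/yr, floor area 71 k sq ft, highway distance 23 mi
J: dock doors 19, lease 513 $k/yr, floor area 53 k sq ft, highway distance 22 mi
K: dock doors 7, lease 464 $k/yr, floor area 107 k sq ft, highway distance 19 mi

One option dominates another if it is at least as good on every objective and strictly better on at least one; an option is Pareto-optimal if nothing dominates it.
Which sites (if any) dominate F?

G

G: dock doors 28≥19, lease 467≤543, floor area 103≥60, highway distance 2≤14 — dominates F.
Others (A, B, C, D, E, H, I, J, K) are each worse than F on at least one objective.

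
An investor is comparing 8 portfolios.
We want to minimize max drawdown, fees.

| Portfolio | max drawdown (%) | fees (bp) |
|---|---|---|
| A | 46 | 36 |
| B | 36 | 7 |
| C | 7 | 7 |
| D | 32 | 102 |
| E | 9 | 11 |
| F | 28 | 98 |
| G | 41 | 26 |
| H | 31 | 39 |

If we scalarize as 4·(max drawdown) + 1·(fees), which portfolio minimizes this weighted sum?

C

A: 4·46 + 1·36 = 220
B: 4·36 + 1·7 = 151
C: 4·7 + 1·7 = 35
D: 4·32 + 1·102 = 230
E: 4·9 + 1·11 = 47
F: 4·28 + 1·98 = 210
G: 4·41 + 1·26 = 190
H: 4·31 + 1·39 = 163
Lowest: C at 35.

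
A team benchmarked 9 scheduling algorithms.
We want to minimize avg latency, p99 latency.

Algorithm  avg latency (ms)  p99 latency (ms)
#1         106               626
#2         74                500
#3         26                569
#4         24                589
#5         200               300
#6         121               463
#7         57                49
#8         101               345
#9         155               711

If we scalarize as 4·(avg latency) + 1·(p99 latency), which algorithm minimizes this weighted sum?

#7

#1: 4·106 + 1·626 = 1050
#2: 4·74 + 1·500 = 796
#3: 4·26 + 1·569 = 673
#4: 4·24 + 1·589 = 685
#5: 4·200 + 1·300 = 1100
#6: 4·121 + 1·463 = 947
#7: 4·57 + 1·49 = 277
#8: 4·101 + 1·345 = 749
#9: 4·155 + 1·711 = 1331
Lowest: #7 at 277.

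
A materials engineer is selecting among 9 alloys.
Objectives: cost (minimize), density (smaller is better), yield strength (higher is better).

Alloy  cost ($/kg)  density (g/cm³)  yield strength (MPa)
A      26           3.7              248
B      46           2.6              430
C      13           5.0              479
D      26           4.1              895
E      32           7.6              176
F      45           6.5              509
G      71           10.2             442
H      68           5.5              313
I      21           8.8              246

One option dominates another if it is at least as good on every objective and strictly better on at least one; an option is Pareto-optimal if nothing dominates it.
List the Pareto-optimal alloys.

A, B, C, D

A: not dominated.
B: not dominated (best density).
C: not dominated (best cost).
D: not dominated (best yield strength).
E: dominated by A (cost 26≤32, density 3.7≤7.6, yield strength 248≥176).
F: dominated by D (cost 26≤45, density 4.1≤6.5, yield strength 895≥509).
G: dominated by C (cost 13≤71, density 5.0≤10.2, yield strength 479≥442).
H: dominated by B (cost 46≤68, density 2.6≤5.5, yield strength 430≥313).
I: dominated by C (cost 13≤21, density 5.0≤8.8, yield strength 479≥246).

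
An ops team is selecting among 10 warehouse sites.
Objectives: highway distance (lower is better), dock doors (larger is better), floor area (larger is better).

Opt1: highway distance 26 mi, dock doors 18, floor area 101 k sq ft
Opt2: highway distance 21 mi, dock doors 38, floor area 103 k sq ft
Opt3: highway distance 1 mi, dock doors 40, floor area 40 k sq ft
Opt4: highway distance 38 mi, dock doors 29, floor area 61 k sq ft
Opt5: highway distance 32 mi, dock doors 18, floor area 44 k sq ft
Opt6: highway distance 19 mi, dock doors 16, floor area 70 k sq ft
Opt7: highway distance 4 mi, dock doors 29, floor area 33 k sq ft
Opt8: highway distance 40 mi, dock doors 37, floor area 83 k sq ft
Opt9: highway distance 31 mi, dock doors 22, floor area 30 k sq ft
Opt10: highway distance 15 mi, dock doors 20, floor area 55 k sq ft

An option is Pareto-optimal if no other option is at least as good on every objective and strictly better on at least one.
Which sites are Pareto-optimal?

Opt1: dominated by Opt2 (highway distance 21≤26, dock doors 38≥18, floor area 103≥101).
Opt2: not dominated (best floor area).
Opt3: not dominated (best highway distance).
Opt4: dominated by Opt2 (highway distance 21≤38, dock doors 38≥29, floor area 103≥61).
Opt5: dominated by Opt1 (highway distance 26≤32, dock doors 18≥18, floor area 101≥44).
Opt6: not dominated.
Opt7: dominated by Opt3 (highway distance 1≤4, dock doors 40≥29, floor area 40≥33).
Opt8: dominated by Opt2 (highway distance 21≤40, dock doors 38≥37, floor area 103≥83).
Opt9: dominated by Opt2 (highway distance 21≤31, dock doors 38≥22, floor area 103≥30).
Opt10: not dominated.

Opt2, Opt3, Opt6, Opt10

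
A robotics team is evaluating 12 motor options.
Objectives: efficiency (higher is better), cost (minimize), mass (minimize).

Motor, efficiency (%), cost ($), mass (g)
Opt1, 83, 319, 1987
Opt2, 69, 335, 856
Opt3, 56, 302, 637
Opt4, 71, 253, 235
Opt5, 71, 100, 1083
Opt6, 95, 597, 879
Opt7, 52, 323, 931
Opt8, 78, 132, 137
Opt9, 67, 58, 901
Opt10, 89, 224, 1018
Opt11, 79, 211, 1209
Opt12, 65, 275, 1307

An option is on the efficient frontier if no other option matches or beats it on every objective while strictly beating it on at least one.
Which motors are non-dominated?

Opt1: dominated by Opt10 (efficiency 89≥83, cost 224≤319, mass 1018≤1987).
Opt2: dominated by Opt4 (efficiency 71≥69, cost 253≤335, mass 235≤856).
Opt3: dominated by Opt4 (efficiency 71≥56, cost 253≤302, mass 235≤637).
Opt4: dominated by Opt8 (efficiency 78≥71, cost 132≤253, mass 137≤235).
Opt5: not dominated.
Opt6: not dominated (best efficiency).
Opt7: dominated by Opt3 (efficiency 56≥52, cost 302≤323, mass 637≤931).
Opt8: not dominated (best mass).
Opt9: not dominated (best cost).
Opt10: not dominated.
Opt11: not dominated.
Opt12: dominated by Opt4 (efficiency 71≥65, cost 253≤275, mass 235≤1307).

Opt5, Opt6, Opt8, Opt9, Opt10, Opt11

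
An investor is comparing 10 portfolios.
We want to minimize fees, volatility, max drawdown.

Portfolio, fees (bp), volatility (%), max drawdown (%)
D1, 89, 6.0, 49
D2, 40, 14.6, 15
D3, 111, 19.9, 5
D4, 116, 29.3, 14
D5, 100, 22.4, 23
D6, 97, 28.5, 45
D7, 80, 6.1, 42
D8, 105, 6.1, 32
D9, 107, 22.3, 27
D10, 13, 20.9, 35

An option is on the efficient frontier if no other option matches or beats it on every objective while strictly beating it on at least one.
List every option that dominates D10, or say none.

none

D1: worse on fees (89 vs 13).
D2: worse on fees (40 vs 13).
D3: worse on fees (111 vs 13).
D4: worse on fees (116 vs 13).
D5: worse on fees (100 vs 13).
D6: worse on fees (97 vs 13).
D7: worse on fees (80 vs 13).
D8: worse on fees (105 vs 13).
D9: worse on fees (107 vs 13).
No option dominates D10.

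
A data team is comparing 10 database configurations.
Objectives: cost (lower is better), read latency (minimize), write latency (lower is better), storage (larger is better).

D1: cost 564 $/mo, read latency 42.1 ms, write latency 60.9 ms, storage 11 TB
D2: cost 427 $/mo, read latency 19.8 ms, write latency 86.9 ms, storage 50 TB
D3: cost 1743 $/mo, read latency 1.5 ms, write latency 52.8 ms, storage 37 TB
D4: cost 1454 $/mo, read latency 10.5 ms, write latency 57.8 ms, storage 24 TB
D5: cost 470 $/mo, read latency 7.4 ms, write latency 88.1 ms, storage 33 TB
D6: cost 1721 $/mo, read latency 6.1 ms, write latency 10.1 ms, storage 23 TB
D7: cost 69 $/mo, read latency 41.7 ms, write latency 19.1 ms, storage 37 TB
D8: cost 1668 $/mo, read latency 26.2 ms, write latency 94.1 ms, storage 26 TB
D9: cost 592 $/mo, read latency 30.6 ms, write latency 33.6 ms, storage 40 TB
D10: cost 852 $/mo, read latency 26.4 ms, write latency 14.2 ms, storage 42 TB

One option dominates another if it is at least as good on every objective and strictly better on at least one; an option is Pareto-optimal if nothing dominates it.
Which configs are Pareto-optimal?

D2, D3, D4, D5, D6, D7, D9, D10

D1: dominated by D7 (cost 69≤564, read latency 41.7≤42.1, write latency 19.1≤60.9, storage 37≥11).
D2: not dominated (best storage).
D3: not dominated (best read latency).
D4: not dominated.
D5: not dominated.
D6: not dominated (best write latency).
D7: not dominated (best cost).
D8: dominated by D2 (cost 427≤1668, read latency 19.8≤26.2, write latency 86.9≤94.1, storage 50≥26).
D9: not dominated.
D10: not dominated.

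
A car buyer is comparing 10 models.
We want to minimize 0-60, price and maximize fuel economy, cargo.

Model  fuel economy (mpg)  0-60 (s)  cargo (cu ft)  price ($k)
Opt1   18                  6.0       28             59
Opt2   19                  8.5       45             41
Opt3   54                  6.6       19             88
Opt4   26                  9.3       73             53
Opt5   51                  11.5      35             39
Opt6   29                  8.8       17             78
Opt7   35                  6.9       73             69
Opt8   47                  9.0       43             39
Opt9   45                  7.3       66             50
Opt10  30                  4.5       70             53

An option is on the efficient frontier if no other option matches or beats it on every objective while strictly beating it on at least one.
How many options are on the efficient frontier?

Opt1: dominated by Opt10 (fuel economy 30≥18, 0-60 4.5≤6.0, cargo 70≥28, price 53≤59).
Opt2: not dominated.
Opt3: not dominated (best fuel economy).
Opt4: not dominated.
Opt5: not dominated.
Opt6: dominated by Opt7 (fuel economy 35≥29, 0-60 6.9≤8.8, cargo 73≥17, price 69≤78).
Opt7: not dominated.
Opt8: not dominated.
Opt9: not dominated.
Opt10: not dominated (best 0-60).
Pareto-optimal: Opt2, Opt3, Opt4, Opt5, Opt7, Opt8, Opt9, Opt10 → 8.

8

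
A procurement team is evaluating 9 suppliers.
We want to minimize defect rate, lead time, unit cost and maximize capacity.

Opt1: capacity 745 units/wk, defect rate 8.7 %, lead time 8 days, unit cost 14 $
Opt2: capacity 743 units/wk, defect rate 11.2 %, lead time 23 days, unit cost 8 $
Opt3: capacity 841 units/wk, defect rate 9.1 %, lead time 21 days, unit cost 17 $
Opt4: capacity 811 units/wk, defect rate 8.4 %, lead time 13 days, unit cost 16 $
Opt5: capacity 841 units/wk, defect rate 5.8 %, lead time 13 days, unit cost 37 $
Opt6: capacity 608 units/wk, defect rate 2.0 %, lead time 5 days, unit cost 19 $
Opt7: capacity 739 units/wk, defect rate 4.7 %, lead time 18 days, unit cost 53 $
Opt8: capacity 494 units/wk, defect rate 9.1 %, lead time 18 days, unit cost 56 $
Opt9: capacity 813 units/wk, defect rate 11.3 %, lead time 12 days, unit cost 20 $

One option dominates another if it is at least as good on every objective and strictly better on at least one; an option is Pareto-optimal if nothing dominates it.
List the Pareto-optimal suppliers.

Opt1: not dominated.
Opt2: not dominated (best unit cost).
Opt3: not dominated.
Opt4: not dominated.
Opt5: not dominated.
Opt6: not dominated (best defect rate).
Opt7: not dominated.
Opt8: dominated by Opt1 (capacity 745≥494, defect rate 8.7≤9.1, lead time 8≤18, unit cost 14≤56).
Opt9: not dominated.

Opt1, Opt2, Opt3, Opt4, Opt5, Opt6, Opt7, Opt9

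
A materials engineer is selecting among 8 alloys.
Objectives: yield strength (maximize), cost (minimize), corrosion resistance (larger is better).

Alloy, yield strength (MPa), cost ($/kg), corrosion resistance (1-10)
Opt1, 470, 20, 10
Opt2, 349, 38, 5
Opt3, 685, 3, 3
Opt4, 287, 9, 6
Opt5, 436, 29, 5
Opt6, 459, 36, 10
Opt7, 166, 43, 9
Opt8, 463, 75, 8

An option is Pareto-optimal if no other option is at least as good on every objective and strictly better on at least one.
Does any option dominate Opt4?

Opt1: worse on cost (20 vs 9).
Opt2: worse on cost (38 vs 9).
Opt3: worse on corrosion resistance (3 vs 6).
Opt5: worse on cost (29 vs 9).
Opt6: worse on cost (36 vs 9).
Opt7: worse on yield strength (166 vs 287).
Opt8: worse on cost (75 vs 9).
No option is at least as good as Opt4 on every objective and strictly better on one.

No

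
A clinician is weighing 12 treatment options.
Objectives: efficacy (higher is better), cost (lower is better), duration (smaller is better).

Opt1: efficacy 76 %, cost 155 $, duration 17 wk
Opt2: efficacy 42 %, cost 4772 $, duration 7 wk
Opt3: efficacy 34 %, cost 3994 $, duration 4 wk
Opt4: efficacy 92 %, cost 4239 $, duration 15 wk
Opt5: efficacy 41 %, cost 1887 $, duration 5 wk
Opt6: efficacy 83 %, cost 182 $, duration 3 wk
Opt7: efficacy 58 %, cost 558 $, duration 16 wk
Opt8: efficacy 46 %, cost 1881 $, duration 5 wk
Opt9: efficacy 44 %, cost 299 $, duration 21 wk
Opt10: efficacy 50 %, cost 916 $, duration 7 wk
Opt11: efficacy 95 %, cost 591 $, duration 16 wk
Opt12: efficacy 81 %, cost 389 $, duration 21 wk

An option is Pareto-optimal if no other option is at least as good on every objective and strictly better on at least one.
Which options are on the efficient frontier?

Opt1, Opt4, Opt6, Opt11

Opt1: not dominated (best cost).
Opt2: dominated by Opt6 (efficacy 83≥42, cost 182≤4772, duration 3≤7).
Opt3: dominated by Opt6 (efficacy 83≥34, cost 182≤3994, duration 3≤4).
Opt4: not dominated.
Opt5: dominated by Opt6 (efficacy 83≥41, cost 182≤1887, duration 3≤5).
Opt6: not dominated (best duration).
Opt7: dominated by Opt6 (efficacy 83≥58, cost 182≤558, duration 3≤16).
Opt8: dominated by Opt6 (efficacy 83≥46, cost 182≤1881, duration 3≤5).
Opt9: dominated by Opt1 (efficacy 76≥44, cost 155≤299, duration 17≤21).
Opt10: dominated by Opt6 (efficacy 83≥50, cost 182≤916, duration 3≤7).
Opt11: not dominated (best efficacy).
Opt12: dominated by Opt6 (efficacy 83≥81, cost 182≤389, duration 3≤21).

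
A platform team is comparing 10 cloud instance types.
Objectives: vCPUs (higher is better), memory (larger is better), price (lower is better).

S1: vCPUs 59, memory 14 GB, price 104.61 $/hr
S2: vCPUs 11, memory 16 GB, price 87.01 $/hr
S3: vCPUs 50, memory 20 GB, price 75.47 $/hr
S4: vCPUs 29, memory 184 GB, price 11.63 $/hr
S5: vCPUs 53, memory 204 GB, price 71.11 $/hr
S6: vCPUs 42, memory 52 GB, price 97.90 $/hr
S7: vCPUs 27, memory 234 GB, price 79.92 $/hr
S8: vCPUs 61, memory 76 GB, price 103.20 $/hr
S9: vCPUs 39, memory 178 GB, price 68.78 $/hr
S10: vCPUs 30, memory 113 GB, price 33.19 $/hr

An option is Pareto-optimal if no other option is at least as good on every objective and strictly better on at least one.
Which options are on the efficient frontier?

S4, S5, S7, S8, S9, S10

S1: dominated by S8 (vCPUs 61≥59, memory 76≥14, price 103.20≤104.61).
S2: dominated by S3 (vCPUs 50≥11, memory 20≥16, price 75.47≤87.01).
S3: dominated by S5 (vCPUs 53≥50, memory 204≥20, price 71.11≤75.47).
S4: not dominated (best price).
S5: not dominated.
S6: dominated by S5 (vCPUs 53≥42, memory 204≥52, price 71.11≤97.90).
S7: not dominated (best memory).
S8: not dominated (best vCPUs).
S9: not dominated.
S10: not dominated.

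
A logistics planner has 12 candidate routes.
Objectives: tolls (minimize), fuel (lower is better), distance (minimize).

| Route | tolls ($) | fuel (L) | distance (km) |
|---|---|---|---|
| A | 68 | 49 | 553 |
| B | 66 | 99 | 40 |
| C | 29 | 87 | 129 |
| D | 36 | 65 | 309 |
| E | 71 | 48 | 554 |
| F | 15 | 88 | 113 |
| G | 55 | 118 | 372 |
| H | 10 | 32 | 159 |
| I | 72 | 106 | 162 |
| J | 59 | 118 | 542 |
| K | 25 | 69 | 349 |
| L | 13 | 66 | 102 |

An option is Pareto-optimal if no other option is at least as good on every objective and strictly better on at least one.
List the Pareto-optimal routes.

A: dominated by H (tolls 10≤68, fuel 32≤49, distance 159≤553).
B: not dominated (best distance).
C: dominated by L (tolls 13≤29, fuel 66≤87, distance 102≤129).
D: dominated by H (tolls 10≤36, fuel 32≤65, distance 159≤309).
E: dominated by H (tolls 10≤71, fuel 32≤48, distance 159≤554).
F: dominated by L (tolls 13≤15, fuel 66≤88, distance 102≤113).
G: dominated by C (tolls 29≤55, fuel 87≤118, distance 129≤372).
H: not dominated (best tolls).
I: dominated by B (tolls 66≤72, fuel 99≤106, distance 40≤162).
J: dominated by C (tolls 29≤59, fuel 87≤118, distance 129≤542).
K: dominated by H (tolls 10≤25, fuel 32≤69, distance 159≤349).
L: not dominated.

B, H, L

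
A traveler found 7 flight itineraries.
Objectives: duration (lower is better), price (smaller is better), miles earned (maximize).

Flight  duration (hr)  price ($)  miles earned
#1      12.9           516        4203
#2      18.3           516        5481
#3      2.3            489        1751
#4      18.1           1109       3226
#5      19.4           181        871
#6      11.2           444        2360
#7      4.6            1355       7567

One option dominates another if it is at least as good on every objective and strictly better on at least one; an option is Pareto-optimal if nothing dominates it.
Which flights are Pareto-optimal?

#1: not dominated.
#2: not dominated.
#3: not dominated (best duration).
#4: dominated by #1 (duration 12.9≤18.1, price 516≤1109, miles earned 4203≥3226).
#5: not dominated (best price).
#6: not dominated.
#7: not dominated (best miles earned).

#1, #2, #3, #5, #6, #7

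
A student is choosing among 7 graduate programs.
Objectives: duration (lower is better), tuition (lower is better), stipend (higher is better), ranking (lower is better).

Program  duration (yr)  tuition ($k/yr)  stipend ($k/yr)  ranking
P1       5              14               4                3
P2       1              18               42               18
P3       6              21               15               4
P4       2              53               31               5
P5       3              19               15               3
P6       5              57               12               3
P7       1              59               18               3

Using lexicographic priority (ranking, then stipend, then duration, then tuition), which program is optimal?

First minimize ranking: best is 3, kept {P1, P5, P6, P7}.
Then maximize stipend: best is 18, kept {P7}.

P7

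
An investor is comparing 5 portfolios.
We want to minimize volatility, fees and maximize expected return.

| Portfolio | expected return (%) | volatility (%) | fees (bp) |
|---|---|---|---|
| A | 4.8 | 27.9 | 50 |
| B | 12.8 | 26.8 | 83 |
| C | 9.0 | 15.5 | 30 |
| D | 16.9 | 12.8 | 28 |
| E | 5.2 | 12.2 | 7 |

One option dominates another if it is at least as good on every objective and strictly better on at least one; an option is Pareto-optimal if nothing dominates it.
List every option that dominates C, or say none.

D: expected return 16.9≥9.0, volatility 12.8≤15.5, fees 28≤30 — dominates C.
Others (A, B, E) are each worse than C on at least one objective.

D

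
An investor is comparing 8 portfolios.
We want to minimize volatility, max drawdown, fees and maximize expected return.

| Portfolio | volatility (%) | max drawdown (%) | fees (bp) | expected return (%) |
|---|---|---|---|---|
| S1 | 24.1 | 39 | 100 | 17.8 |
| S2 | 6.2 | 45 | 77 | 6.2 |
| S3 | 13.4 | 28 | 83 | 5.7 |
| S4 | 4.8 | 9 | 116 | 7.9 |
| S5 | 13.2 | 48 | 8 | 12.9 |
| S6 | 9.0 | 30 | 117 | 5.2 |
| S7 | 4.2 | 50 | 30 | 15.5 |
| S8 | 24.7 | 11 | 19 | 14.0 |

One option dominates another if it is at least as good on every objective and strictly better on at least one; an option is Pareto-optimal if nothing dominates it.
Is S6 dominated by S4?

Yes

S4 vs S6: volatility 4.8≤9.0, max drawdown 9≤30, fees 116≤117, expected return 7.9≥5.2 — S4 is at least as good on every objective with at least one strict improvement.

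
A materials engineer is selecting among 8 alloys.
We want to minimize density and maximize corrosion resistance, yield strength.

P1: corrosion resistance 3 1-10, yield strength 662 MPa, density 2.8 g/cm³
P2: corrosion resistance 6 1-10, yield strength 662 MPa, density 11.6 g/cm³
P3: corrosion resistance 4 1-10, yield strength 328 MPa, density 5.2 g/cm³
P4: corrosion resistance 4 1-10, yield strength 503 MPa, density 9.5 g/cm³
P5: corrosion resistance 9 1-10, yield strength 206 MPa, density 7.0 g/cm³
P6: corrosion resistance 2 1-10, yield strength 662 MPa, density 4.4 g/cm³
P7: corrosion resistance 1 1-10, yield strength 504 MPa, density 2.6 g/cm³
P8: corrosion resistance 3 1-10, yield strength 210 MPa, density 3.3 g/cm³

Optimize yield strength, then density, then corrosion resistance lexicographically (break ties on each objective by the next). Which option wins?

P1

First maximize yield strength: best is 662, kept {P1, P2, P6}.
Then minimize density: best is 2.8, kept {P1}.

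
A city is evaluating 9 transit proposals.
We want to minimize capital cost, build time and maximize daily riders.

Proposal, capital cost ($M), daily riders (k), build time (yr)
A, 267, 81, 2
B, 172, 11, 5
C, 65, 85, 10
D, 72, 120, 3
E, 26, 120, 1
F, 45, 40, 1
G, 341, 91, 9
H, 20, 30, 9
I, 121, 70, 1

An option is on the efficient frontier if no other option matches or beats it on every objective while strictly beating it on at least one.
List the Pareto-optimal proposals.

E, H

A: dominated by E (capital cost 26≤267, daily riders 120≥81, build time 1≤2).
B: dominated by D (capital cost 72≤172, daily riders 120≥11, build time 3≤5).
C: dominated by E (capital cost 26≤65, daily riders 120≥85, build time 1≤10).
D: dominated by E (capital cost 26≤72, daily riders 120≥120, build time 1≤3).
E: not dominated.
F: dominated by E (capital cost 26≤45, daily riders 120≥40, build time 1≤1).
G: dominated by D (capital cost 72≤341, daily riders 120≥91, build time 3≤9).
H: not dominated (best capital cost).
I: dominated by E (capital cost 26≤121, daily riders 120≥70, build time 1≤1).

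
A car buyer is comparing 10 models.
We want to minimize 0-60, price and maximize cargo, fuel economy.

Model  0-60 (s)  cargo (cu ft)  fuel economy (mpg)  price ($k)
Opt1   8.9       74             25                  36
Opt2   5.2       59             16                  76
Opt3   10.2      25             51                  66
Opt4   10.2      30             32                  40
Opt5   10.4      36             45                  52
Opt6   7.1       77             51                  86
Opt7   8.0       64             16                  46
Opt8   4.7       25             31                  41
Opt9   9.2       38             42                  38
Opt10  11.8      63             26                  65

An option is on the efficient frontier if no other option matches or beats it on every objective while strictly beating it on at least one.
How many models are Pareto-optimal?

Opt1: not dominated (best price).
Opt2: not dominated.
Opt3: not dominated.
Opt4: dominated by Opt9 (0-60 9.2≤10.2, cargo 38≥30, fuel economy 42≥32, price 38≤40).
Opt5: not dominated.
Opt6: not dominated (best cargo).
Opt7: not dominated.
Opt8: not dominated (best 0-60).
Opt9: not dominated.
Opt10: not dominated.
Pareto-optimal: Opt1, Opt2, Opt3, Opt5, Opt6, Opt7, Opt8, Opt9, Opt10 → 9.

9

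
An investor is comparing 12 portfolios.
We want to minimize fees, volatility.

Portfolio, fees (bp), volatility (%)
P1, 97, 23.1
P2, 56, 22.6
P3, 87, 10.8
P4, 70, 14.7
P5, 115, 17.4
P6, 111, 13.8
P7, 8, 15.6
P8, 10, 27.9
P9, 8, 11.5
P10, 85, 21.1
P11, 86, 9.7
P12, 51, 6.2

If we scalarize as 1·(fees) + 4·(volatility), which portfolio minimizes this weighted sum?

P9

P1: 1·97 + 4·23.1 = 189.4
P2: 1·56 + 4·22.6 = 146.4
P3: 1·87 + 4·10.8 = 130.2
P4: 1·70 + 4·14.7 = 128.8
P5: 1·115 + 4·17.4 = 184.6
P6: 1·111 + 4·13.8 = 166.2
P7: 1·8 + 4·15.6 = 70.4
P8: 1·10 + 4·27.9 = 121.6
P9: 1·8 + 4·11.5 = 54.0
P10: 1·85 + 4·21.1 = 169.4
P11: 1·86 + 4·9.7 = 124.8
P12: 1·51 + 4·6.2 = 75.8
Lowest: P9 at 54.0.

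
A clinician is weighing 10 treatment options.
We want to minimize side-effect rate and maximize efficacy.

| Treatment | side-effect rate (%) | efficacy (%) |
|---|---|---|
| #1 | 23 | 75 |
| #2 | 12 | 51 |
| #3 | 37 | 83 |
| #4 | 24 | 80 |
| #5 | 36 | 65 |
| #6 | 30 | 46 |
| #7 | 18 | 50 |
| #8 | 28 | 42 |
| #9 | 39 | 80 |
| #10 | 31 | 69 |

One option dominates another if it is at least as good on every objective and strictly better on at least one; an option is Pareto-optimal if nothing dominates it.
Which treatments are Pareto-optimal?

#1: not dominated.
#2: not dominated (best side-effect rate).
#3: not dominated (best efficacy).
#4: not dominated.
#5: dominated by #1 (side-effect rate 23≤36, efficacy 75≥65).
#6: dominated by #1 (side-effect rate 23≤30, efficacy 75≥46).
#7: dominated by #2 (side-effect rate 12≤18, efficacy 51≥50).
#8: dominated by #1 (side-effect rate 23≤28, efficacy 75≥42).
#9: dominated by #3 (side-effect rate 37≤39, efficacy 83≥80).
#10: dominated by #1 (side-effect rate 23≤31, efficacy 75≥69).

#1, #2, #3, #4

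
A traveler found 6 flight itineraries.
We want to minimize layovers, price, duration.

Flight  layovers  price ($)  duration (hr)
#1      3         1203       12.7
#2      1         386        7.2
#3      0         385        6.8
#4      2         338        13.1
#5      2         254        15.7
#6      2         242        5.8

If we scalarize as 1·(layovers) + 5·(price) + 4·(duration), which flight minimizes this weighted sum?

#1: 1·3 + 5·1203 + 4·12.7 = 6068.8
#2: 1·1 + 5·386 + 4·7.2 = 1959.8
#3: 1·0 + 5·385 + 4·6.8 = 1952.2
#4: 1·2 + 5·338 + 4·13.1 = 1744.4
#5: 1·2 + 5·254 + 4·15.7 = 1334.8
#6: 1·2 + 5·242 + 4·5.8 = 1235.2
Lowest: #6 at 1235.2.

#6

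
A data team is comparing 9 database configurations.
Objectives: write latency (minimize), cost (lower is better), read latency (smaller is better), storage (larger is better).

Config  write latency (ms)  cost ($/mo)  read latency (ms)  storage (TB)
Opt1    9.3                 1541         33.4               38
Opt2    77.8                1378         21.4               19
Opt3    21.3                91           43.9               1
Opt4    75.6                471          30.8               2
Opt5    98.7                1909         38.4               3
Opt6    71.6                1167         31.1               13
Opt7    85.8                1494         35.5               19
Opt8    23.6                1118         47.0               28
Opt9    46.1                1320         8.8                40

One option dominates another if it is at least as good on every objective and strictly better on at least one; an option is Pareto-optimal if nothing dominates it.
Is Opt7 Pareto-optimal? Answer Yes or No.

Opt2 vs Opt7: write latency 77.8≤85.8, cost 1378≤1494, read latency 21.4≤35.5, storage 19≥19 — Opt2 is at least as good on every objective and strictly better on at least one, so Opt2 dominates Opt7.

No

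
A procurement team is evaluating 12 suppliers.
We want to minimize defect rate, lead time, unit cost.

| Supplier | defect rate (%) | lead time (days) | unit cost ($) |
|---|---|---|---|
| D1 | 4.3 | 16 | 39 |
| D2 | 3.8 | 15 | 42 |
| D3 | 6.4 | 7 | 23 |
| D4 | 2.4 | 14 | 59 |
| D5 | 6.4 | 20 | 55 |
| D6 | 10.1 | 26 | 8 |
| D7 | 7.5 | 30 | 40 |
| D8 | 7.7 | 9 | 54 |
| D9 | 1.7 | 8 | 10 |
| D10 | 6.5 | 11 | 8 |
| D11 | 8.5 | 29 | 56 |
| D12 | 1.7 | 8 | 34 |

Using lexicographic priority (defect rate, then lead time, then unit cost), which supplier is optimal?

First minimize defect rate: best is 1.7, kept {D9, D12}.
Then minimize lead time: best is 8, kept {D9, D12}.
Then minimize unit cost: best is 10, kept {D9}.

D9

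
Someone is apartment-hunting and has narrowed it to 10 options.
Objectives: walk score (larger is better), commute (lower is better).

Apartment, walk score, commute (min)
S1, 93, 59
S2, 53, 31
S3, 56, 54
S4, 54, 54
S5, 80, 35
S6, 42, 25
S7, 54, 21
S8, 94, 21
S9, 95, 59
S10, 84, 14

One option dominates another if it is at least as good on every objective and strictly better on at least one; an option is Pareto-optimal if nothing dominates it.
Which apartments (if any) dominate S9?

none

S1: worse on walk score (93 vs 95).
S2: worse on walk score (53 vs 95).
S3: worse on walk score (56 vs 95).
S4: worse on walk score (54 vs 95).
S5: worse on walk score (80 vs 95).
S6: worse on walk score (42 vs 95).
S7: worse on walk score (54 vs 95).
S8: worse on walk score (94 vs 95).
S10: worse on walk score (84 vs 95).
No option dominates S9.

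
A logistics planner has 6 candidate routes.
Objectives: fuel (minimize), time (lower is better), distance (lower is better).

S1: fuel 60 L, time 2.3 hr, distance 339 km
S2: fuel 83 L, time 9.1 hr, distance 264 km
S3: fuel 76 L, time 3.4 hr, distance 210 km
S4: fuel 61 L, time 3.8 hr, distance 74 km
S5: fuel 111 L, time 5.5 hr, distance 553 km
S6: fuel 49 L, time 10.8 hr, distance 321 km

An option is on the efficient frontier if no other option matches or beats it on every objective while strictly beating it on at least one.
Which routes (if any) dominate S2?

S3: fuel 76≤83, time 3.4≤9.1, distance 210≤264 — dominates S2.
S4: fuel 61≤83, time 3.8≤9.1, distance 74≤264 — dominates S2.
Others (S1, S5, S6) are each worse than S2 on at least one objective.

S3, S4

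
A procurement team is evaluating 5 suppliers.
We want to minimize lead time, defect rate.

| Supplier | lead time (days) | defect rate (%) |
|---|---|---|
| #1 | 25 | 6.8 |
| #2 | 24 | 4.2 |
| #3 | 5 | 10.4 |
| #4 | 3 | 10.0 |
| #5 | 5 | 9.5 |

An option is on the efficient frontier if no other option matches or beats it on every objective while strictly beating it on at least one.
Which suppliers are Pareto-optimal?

#1: dominated by #2 (lead time 24≤25, defect rate 4.2≤6.8).
#2: not dominated (best defect rate).
#3: dominated by #4 (lead time 3≤5, defect rate 10.0≤10.4).
#4: not dominated (best lead time).
#5: not dominated.

#2, #4, #5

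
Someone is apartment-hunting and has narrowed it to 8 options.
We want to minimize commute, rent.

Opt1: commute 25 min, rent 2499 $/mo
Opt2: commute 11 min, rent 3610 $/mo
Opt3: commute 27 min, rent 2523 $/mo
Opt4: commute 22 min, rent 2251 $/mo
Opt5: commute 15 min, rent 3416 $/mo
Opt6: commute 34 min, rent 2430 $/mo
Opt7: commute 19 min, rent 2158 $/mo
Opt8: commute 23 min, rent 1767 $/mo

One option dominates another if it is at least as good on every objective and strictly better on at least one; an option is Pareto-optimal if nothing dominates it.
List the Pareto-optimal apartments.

Opt1: dominated by Opt4 (commute 22≤25, rent 2251≤2499).
Opt2: not dominated (best commute).
Opt3: dominated by Opt1 (commute 25≤27, rent 2499≤2523).
Opt4: dominated by Opt7 (commute 19≤22, rent 2158≤2251).
Opt5: not dominated.
Opt6: dominated by Opt4 (commute 22≤34, rent 2251≤2430).
Opt7: not dominated.
Opt8: not dominated (best rent).

Opt2, Opt5, Opt7, Opt8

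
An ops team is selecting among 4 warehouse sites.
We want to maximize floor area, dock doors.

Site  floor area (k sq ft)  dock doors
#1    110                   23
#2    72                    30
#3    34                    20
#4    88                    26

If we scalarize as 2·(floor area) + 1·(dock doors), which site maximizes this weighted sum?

#1

#1: 2·110 + 1·23 = 243
#2: 2·72 + 1·30 = 174
#3: 2·34 + 1·20 = 88
#4: 2·88 + 1·26 = 202
Highest: #1 at 243.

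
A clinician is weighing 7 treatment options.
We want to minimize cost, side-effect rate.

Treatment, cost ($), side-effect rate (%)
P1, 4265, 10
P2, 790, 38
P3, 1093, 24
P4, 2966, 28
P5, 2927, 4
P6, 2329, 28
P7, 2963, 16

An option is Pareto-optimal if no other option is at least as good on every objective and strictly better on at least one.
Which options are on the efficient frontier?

P2, P3, P5

P1: dominated by P5 (cost 2927≤4265, side-effect rate 4≤10).
P2: not dominated (best cost).
P3: not dominated.
P4: dominated by P3 (cost 1093≤2966, side-effect rate 24≤28).
P5: not dominated (best side-effect rate).
P6: dominated by P3 (cost 1093≤2329, side-effect rate 24≤28).
P7: dominated by P5 (cost 2927≤2963, side-effect rate 4≤16).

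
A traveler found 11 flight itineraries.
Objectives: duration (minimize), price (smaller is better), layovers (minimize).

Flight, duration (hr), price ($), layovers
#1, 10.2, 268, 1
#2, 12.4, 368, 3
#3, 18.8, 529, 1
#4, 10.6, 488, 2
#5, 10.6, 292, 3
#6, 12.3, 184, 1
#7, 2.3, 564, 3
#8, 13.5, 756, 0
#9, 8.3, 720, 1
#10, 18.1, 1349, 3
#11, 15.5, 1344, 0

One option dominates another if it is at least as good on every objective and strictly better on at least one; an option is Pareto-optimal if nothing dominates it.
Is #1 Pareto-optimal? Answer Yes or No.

#2: worse on duration (12.4 vs 10.2).
#3: worse on duration (18.8 vs 10.2).
#4: worse on duration (10.6 vs 10.2).
#5: worse on duration (10.6 vs 10.2).
#6: worse on duration (12.3 vs 10.2).
#7: worse on price (564 vs 268).
#8: worse on duration (13.5 vs 10.2).
#9: worse on price (720 vs 268).
#10: worse on duration (18.1 vs 10.2).
#11: worse on duration (15.5 vs 10.2).
No option is at least as good as #1 on every objective and strictly better on one.

Yes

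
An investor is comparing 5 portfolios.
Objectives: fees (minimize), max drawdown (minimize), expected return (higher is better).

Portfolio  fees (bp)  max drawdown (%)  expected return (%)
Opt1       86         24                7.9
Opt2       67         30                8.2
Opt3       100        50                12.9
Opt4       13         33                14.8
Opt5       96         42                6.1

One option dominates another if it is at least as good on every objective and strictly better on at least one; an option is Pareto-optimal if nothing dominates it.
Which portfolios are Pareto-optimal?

Opt1, Opt2, Opt4

Opt1: not dominated (best max drawdown).
Opt2: not dominated.
Opt3: dominated by Opt4 (fees 13≤100, max drawdown 33≤50, expected return 14.8≥12.9).
Opt4: not dominated (best fees).
Opt5: dominated by Opt1 (fees 86≤96, max drawdown 24≤42, expected return 7.9≥6.1).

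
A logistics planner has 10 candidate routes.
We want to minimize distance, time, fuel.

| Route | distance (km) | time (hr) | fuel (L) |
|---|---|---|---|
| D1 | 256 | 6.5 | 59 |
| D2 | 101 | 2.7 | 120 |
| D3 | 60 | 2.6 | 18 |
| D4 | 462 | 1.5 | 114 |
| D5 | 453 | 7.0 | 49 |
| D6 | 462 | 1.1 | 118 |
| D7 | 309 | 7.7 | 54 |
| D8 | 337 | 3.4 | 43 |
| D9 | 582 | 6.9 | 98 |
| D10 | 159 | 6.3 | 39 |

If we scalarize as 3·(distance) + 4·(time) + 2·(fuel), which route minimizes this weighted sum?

D1: 3·256 + 4·6.5 + 2·59 = 912.0
D2: 3·101 + 4·2.7 + 2·120 = 553.8
D3: 3·60 + 4·2.6 + 2·18 = 226.4
D4: 3·462 + 4·1.5 + 2·114 = 1620.0
D5: 3·453 + 4·7.0 + 2·49 = 1485.0
D6: 3·462 + 4·1.1 + 2·118 = 1626.4
D7: 3·309 + 4·7.7 + 2·54 = 1065.8
D8: 3·337 + 4·3.4 + 2·43 = 1110.6
D9: 3·582 + 4·6.9 + 2·98 = 1969.6
D10: 3·159 + 4·6.3 + 2·39 = 580.2
Lowest: D3 at 226.4.

D3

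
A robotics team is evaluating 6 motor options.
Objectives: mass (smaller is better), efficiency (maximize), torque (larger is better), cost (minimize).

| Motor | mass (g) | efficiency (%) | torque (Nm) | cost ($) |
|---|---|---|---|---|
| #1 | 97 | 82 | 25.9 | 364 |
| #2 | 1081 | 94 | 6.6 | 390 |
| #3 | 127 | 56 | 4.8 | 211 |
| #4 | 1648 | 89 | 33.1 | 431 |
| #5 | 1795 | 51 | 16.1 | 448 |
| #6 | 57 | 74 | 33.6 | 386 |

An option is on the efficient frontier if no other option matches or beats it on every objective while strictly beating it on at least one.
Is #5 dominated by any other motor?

Yes

#1 vs #5: mass 97≤1795, efficiency 82≥51, torque 25.9≥16.1, cost 364≤448 — #1 is at least as good on every objective and strictly better on at least one, so #1 dominates #5.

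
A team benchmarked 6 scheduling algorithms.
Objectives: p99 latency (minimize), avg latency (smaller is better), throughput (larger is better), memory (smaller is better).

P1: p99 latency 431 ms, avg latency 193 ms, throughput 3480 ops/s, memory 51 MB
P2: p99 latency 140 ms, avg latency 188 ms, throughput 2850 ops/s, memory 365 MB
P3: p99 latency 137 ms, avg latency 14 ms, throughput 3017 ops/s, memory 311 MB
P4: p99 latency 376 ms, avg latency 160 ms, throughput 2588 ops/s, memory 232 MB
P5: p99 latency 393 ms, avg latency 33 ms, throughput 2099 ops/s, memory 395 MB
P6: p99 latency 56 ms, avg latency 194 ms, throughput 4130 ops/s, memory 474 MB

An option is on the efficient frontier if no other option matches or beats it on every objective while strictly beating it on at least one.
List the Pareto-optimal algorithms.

P1, P3, P4, P6

P1: not dominated (best memory).
P2: dominated by P3 (p99 latency 137≤140, avg latency 14≤188, throughput 3017≥2850, memory 311≤365).
P3: not dominated (best avg latency).
P4: not dominated.
P5: dominated by P3 (p99 latency 137≤393, avg latency 14≤33, throughput 3017≥2099, memory 311≤395).
P6: not dominated (best p99 latency).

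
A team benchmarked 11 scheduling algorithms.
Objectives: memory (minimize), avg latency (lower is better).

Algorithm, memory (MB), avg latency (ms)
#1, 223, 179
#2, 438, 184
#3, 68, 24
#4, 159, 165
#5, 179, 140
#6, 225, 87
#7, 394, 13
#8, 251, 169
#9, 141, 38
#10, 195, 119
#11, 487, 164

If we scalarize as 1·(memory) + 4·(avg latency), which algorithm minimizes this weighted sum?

#1: 1·223 + 4·179 = 939
#2: 1·438 + 4·184 = 1174
#3: 1·68 + 4·24 = 164
#4: 1·159 + 4·165 = 819
#5: 1·179 + 4·140 = 739
#6: 1·225 + 4·87 = 573
#7: 1·394 + 4·13 = 446
#8: 1·251 + 4·169 = 927
#9: 1·141 + 4·38 = 293
#10: 1·195 + 4·119 = 671
#11: 1·487 + 4·164 = 1143
Lowest: #3 at 164.

#3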